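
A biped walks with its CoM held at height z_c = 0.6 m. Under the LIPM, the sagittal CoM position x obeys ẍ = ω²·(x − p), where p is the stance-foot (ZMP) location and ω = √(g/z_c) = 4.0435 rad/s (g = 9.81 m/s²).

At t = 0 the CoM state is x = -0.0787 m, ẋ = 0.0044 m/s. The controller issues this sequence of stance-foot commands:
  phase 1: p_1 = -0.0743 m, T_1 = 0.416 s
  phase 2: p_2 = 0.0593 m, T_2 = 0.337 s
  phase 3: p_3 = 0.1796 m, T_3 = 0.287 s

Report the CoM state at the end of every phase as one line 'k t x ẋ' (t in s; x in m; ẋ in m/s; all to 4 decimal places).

1 0.4160 -0.0837 -0.0339
2 0.7530 -0.2537 -1.1262
3 1.0400 -0.9805 -4.4946

phase 1: p=-0.0743, T=0.416, ωT=1.682096, cosh=2.781399, sinh=2.595415; start (x,ẋ)=(-0.078700, 0.004400) → end (x,ẋ)=(-0.083714, -0.033938)
phase 2: p=0.0593, T=0.337, ωT=1.362660, cosh=2.081274, sinh=1.825295; start (x,ẋ)=(-0.083714, -0.033938) → end (x,ẋ)=(-0.253671, -1.126160)
phase 3: p=0.1796, T=0.287, ωT=1.160484, cosh=1.752407, sinh=1.439072; start (x,ẋ)=(-0.253671, -1.126160) → end (x,ẋ)=(-0.980465, -4.494647)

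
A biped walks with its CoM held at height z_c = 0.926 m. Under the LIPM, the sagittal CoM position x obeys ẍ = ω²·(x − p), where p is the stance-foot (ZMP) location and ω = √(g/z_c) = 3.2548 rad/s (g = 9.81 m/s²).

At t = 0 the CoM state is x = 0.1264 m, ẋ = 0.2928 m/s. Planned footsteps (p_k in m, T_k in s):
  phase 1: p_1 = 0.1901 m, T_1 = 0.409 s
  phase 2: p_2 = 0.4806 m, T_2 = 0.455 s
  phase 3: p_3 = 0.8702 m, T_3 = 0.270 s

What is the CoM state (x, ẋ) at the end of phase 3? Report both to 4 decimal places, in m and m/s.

phase 1: p=0.1901, T=0.409, ωT=1.331213, cosh=2.024895, sinh=1.760738; start (x,ẋ)=(0.126400, 0.292800) → end (x,ẋ)=(0.219509, 0.227834)
phase 2: p=0.4806, T=0.455, ωT=1.480934, cosh=2.312238, sinh=2.084813; start (x,ẋ)=(0.219509, 0.227834) → end (x,ẋ)=(0.022832, -1.244864)
phase 3: p=0.8702, T=0.270, ωT=0.878796, cosh=1.411641, sinh=0.996358; start (x,ẋ)=(0.022832, -1.244864) → end (x,ẋ)=(-0.707057, -4.505270)

x = -0.7071, ẋ = -4.5053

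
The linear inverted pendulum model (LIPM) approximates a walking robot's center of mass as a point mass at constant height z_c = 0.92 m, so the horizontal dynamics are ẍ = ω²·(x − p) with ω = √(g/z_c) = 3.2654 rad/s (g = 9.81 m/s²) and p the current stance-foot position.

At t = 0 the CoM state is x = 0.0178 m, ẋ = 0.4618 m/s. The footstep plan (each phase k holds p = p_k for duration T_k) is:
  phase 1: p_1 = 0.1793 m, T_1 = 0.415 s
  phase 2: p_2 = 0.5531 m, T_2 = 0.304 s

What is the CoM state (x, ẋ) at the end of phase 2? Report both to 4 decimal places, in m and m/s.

x = -0.1400, ẋ = -1.7164

phase 1: p=0.1793, T=0.415, ωT=1.355141, cosh=2.067609, sinh=1.809698; start (x,ẋ)=(0.017800, 0.461800) → end (x,ẋ)=(0.101313, 0.000456)
phase 2: p=0.5531, T=0.304, ωT=0.992682, cosh=1.534521, sinh=1.163940; start (x,ẋ)=(0.101313, 0.000456) → end (x,ẋ)=(-0.140015, -1.716422)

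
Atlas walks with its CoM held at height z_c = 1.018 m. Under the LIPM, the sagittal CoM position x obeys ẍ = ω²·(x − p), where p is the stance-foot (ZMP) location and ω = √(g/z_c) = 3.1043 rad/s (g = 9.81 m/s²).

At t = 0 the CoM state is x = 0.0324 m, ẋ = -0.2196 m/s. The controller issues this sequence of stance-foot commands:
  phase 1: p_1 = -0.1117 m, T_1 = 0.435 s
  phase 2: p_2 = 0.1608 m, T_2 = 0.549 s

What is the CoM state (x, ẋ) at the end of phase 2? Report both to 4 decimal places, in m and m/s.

x = 0.1702, ẋ = 0.1515

phase 1: p=-0.1117, T=0.435, ωT=1.350370, cosh=2.059000, sinh=1.799855; start (x,ẋ)=(0.032400, -0.219600) → end (x,ẋ)=(0.057679, 0.352972)
phase 2: p=0.1608, T=0.549, ωT=1.704261, cosh=2.839613, sinh=2.657707; start (x,ẋ)=(0.057679, 0.352972) → end (x,ẋ)=(0.170169, 0.151524)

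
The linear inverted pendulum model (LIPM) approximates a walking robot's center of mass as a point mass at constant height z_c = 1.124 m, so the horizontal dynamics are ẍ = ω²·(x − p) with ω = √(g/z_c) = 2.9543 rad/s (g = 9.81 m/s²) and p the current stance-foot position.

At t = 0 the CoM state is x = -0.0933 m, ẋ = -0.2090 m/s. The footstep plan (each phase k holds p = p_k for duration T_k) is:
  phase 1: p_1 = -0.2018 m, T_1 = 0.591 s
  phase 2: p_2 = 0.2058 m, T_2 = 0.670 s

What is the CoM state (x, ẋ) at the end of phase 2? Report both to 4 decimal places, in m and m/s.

x = -0.5122, ẋ = -1.9675

phase 1: p=-0.2018, T=0.591, ωT=1.745991, cosh=2.953026, sinh=2.778554; start (x,ẋ)=(-0.093300, -0.209000) → end (x,ẋ)=(-0.077964, 0.273460)
phase 2: p=0.2058, T=0.670, ωT=1.979381, cosh=3.688208, sinh=3.550053; start (x,ẋ)=(-0.077964, 0.273460) → end (x,ẋ)=(-0.512175, -1.967515)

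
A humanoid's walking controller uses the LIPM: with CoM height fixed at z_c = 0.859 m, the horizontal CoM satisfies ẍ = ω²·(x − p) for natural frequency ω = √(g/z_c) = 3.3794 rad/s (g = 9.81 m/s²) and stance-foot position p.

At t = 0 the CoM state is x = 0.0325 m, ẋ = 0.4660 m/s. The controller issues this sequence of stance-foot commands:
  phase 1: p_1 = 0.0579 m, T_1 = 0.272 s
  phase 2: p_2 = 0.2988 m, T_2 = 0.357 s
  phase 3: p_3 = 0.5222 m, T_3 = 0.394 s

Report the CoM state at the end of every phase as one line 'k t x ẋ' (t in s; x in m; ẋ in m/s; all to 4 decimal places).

1 0.2720 0.1664 0.5866
2 0.6290 0.3218 0.3871
3 1.0230 0.3180 -0.4089

phase 1: p=0.0579, T=0.272, ωT=0.919197, cosh=1.453057, sinh=1.054218; start (x,ẋ)=(0.032500, 0.466000) → end (x,ẋ)=(0.166363, 0.586634)
phase 2: p=0.2988, T=0.357, ωT=1.206446, cosh=1.820423, sinh=1.521164; start (x,ẋ)=(0.166363, 0.586634) → end (x,ẋ)=(0.321769, 0.387114)
phase 3: p=0.5222, T=0.394, ωT=1.331484, cosh=2.025371, sinh=1.761286; start (x,ẋ)=(0.321769, 0.387114) → end (x,ẋ)=(0.318011, -0.408932)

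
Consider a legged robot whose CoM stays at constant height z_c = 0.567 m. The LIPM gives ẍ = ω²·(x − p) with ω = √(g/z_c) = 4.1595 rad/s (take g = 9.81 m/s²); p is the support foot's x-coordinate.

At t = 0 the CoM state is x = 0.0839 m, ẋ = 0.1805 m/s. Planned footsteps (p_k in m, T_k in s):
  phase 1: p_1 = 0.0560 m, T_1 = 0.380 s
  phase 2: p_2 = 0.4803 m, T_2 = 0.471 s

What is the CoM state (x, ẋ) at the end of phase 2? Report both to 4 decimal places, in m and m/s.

x = 0.1737, ẋ = -1.0247

phase 1: p=0.0560, T=0.380, ωT=1.580610, cosh=2.531884, sinh=2.326034; start (x,ẋ)=(0.083900, 0.180500) → end (x,ẋ)=(0.227577, 0.726941)
phase 2: p=0.4803, T=0.471, ωT=1.959125, cosh=3.617048, sinh=3.476066; start (x,ẋ)=(0.227577, 0.726941) → end (x,ẋ)=(0.173689, -1.024664)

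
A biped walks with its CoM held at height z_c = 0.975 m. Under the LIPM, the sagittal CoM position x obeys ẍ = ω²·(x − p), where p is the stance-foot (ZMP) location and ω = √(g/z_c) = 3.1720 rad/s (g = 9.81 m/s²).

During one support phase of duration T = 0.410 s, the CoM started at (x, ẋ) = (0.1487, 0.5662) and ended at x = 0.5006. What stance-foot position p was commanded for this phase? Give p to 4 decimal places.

ωT = 3.1720·0.410 = 1.300520; cosh(ωT) = 1.971798, sinh(ωT) = 1.699408
x(T) = p + (x₀−p)·cosh(ωT) + (ẋ₀/ω)·sinh(ωT) ⇒ p·(1 − cosh) = x(T) − x₀·cosh − (ẋ₀/ω)·sinh
numerator   = 0.5006 − (0.1487)·1.971798 − (0.5662/3.1720)·1.699408 = -0.095949
denominator = 1 − 1.971798 = -0.971798
p = -0.095949 / -0.971798 = 0.0987

p = 0.0987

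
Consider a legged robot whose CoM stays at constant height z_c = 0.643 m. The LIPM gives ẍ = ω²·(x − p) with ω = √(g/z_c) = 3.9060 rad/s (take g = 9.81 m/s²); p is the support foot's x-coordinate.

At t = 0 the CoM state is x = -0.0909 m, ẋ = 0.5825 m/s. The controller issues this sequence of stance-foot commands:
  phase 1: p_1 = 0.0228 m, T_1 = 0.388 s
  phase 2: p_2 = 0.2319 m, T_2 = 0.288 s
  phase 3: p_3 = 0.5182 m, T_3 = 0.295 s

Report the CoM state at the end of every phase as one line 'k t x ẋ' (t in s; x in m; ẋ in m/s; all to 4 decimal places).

1 0.3880 0.0746 0.4277
2 0.6760 0.1149 -0.1185
3 0.9710 -0.2270 -2.4505

phase 1: p=0.0228, T=0.388, ωT=1.515528, cosh=2.385758, sinh=2.166066; start (x,ẋ)=(-0.090900, 0.582500) → end (x,ẋ)=(0.074564, 0.427728)
phase 2: p=0.2319, T=0.288, ωT=1.124928, cosh=1.702335, sinh=1.377660; start (x,ẋ)=(0.074564, 0.427728) → end (x,ẋ)=(0.114922, -0.118512)
phase 3: p=0.5182, T=0.295, ωT=1.152270, cosh=1.740644, sinh=1.424726; start (x,ẋ)=(0.114922, -0.118512) → end (x,ẋ)=(-0.226991, -2.450521)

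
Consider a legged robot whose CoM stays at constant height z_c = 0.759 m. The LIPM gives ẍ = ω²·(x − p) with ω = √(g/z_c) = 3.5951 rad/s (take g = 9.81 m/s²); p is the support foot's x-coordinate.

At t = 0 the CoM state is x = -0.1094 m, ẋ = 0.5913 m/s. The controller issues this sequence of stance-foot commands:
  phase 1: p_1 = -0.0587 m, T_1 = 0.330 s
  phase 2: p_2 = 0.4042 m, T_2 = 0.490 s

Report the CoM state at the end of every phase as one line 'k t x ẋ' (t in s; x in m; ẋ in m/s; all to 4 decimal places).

phase 1: p=-0.0587, T=0.330, ωT=1.186383, cosh=1.790268, sinh=1.484945; start (x,ẋ)=(-0.109400, 0.591300) → end (x,ẋ)=(0.094768, 0.787923)
phase 2: p=0.4042, T=0.490, ωT=1.761599, cosh=2.996754, sinh=2.824984; start (x,ẋ)=(0.094768, 0.787923) → end (x,ẋ)=(0.096048, -0.781412)

1 0.3300 0.0948 0.7879
2 0.8200 0.0960 -0.7814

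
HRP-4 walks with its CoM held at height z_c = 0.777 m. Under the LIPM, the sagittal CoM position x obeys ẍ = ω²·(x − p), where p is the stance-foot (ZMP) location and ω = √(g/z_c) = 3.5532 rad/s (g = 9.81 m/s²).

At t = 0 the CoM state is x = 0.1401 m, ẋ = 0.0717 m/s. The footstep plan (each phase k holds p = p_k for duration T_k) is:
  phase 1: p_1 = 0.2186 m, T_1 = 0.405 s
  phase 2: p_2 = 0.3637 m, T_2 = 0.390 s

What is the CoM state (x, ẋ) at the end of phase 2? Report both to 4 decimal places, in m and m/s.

x = -0.4390, ẋ = -2.7023

phase 1: p=0.2186, T=0.405, ωT=1.439046, cosh=2.226913, sinh=1.989759; start (x,ẋ)=(0.140100, 0.071700) → end (x,ẋ)=(0.083939, -0.395326)
phase 2: p=0.3637, T=0.390, ωT=1.385748, cosh=2.123976, sinh=1.873839; start (x,ẋ)=(0.083939, -0.395326) → end (x,ẋ)=(-0.438988, -2.702349)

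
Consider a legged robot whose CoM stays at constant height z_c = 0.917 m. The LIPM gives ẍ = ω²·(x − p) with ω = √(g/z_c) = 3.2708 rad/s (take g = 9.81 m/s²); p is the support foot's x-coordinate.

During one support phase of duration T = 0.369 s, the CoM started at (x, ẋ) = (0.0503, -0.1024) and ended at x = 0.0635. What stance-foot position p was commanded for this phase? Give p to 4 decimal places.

p = -0.0238

ωT = 3.2708·0.369 = 1.206925; cosh(ωT) = 1.821152, sinh(ωT) = 1.522037
x(T) = p + (x₀−p)·cosh(ωT) + (ẋ₀/ω)·sinh(ωT) ⇒ p·(1 − cosh) = x(T) − x₀·cosh − (ẋ₀/ω)·sinh
numerator   = 0.0635 − (0.0503)·1.821152 − (-0.1024/3.2708)·1.522037 = 0.019547
denominator = 1 − 1.821152 = -0.821152
p = 0.019547 / -0.821152 = -0.0238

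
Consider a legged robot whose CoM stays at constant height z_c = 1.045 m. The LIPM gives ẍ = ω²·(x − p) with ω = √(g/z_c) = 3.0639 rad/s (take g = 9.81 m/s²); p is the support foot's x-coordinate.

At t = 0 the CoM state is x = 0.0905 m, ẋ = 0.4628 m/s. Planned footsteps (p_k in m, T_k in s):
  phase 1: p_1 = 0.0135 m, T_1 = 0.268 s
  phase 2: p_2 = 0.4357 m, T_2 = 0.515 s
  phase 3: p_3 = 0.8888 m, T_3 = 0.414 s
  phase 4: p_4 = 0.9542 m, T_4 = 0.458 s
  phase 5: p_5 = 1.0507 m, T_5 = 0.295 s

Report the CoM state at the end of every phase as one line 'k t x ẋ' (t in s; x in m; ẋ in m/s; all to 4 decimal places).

phase 1: p=0.0135, T=0.268, ωT=0.821125, cosh=1.356496, sinh=0.916560; start (x,ẋ)=(0.090500, 0.462800) → end (x,ẋ)=(0.256396, 0.844022)
phase 2: p=0.4357, T=0.515, ωT=1.577908, cosh=2.525609, sinh=2.319203; start (x,ẋ)=(0.256396, 0.844022) → end (x,ẋ)=(0.621726, 0.857569)
phase 3: p=0.8888, T=0.414, ωT=1.268455, cosh=1.918310, sinh=1.637044; start (x,ẋ)=(0.621726, 0.857569) → end (x,ẋ)=(0.834668, 0.305507)
phase 4: p=0.9542, T=0.458, ωT=1.403266, cosh=2.157130, sinh=1.911337; start (x,ẋ)=(0.834668, 0.305507) → end (x,ẋ)=(0.886938, -0.040976)
phase 5: p=1.0507, T=0.295, ωT=0.903850, cosh=1.437050, sinh=1.032042; start (x,ẋ)=(0.886938, -0.040976) → end (x,ẋ)=(0.801563, -0.576714)

1 0.2680 0.2564 0.8440
2 0.7830 0.6217 0.8576
3 1.1970 0.8347 0.3055
4 1.6550 0.8869 -0.0410
5 1.9500 0.8016 -0.5767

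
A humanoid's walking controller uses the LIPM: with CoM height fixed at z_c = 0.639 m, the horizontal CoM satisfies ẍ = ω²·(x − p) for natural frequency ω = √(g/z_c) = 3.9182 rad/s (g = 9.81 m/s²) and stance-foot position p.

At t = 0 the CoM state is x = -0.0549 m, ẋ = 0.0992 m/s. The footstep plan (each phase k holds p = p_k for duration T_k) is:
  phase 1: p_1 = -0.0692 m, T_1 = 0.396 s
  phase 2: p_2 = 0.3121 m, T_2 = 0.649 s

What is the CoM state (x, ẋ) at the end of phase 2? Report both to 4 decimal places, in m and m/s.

phase 1: p=-0.0692, T=0.396, ωT=1.551607, cosh=2.465478, sinh=2.253571; start (x,ẋ)=(-0.054900, 0.099200) → end (x,ẋ)=(0.023112, 0.370844)
phase 2: p=0.3121, T=0.649, ωT=2.542912, cosh=6.397641, sinh=6.319004; start (x,ẋ)=(0.023112, 0.370844) → end (x,ẋ)=(-0.938673, -4.782573)

x = -0.9387, ẋ = -4.7826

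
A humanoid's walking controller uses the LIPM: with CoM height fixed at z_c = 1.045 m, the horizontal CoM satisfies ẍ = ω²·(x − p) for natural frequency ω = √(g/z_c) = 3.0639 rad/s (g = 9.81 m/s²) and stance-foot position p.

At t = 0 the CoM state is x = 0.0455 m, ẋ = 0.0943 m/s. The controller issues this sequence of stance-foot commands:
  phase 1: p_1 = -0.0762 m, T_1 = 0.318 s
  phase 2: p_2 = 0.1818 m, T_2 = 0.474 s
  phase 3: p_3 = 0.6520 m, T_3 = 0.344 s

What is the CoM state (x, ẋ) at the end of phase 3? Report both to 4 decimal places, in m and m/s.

phase 1: p=-0.0762, T=0.318, ωT=0.974320, cosh=1.513407, sinh=1.135958; start (x,ẋ)=(0.045500, 0.094300) → end (x,ẋ)=(0.142944, 0.566287)
phase 2: p=0.1818, T=0.474, ωT=1.452289, cosh=2.253458, sinh=2.019424; start (x,ẋ)=(0.142944, 0.566287) → end (x,ẋ)=(0.467480, 1.035688)
phase 3: p=0.6520, T=0.344, ωT=1.053982, cosh=1.608800, sinh=1.260252; start (x,ẋ)=(0.467480, 1.035688) → end (x,ẋ)=(0.781147, 0.953732)

x = 0.7811, ẋ = 0.9537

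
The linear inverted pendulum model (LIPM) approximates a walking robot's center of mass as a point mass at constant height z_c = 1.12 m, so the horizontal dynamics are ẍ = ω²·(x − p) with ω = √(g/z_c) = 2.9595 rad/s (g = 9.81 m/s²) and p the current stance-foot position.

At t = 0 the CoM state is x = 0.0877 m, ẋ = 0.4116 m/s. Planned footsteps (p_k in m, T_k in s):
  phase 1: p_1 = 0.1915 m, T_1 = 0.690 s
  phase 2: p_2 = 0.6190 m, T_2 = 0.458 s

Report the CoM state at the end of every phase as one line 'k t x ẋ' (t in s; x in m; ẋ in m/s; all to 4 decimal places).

phase 1: p=0.1915, T=0.690, ωT=2.042055, cosh=3.918096, sinh=3.788334; start (x,ẋ)=(0.087700, 0.411600) → end (x,ẋ)=(0.311674, 0.448927)
phase 2: p=0.6190, T=0.458, ωT=1.355451, cosh=2.068170, sinh=1.810339; start (x,ẋ)=(0.311674, 0.448927) → end (x,ẋ)=(0.258008, -0.718104)

1 0.6900 0.3117 0.4489
2 1.1480 0.2580 -0.7181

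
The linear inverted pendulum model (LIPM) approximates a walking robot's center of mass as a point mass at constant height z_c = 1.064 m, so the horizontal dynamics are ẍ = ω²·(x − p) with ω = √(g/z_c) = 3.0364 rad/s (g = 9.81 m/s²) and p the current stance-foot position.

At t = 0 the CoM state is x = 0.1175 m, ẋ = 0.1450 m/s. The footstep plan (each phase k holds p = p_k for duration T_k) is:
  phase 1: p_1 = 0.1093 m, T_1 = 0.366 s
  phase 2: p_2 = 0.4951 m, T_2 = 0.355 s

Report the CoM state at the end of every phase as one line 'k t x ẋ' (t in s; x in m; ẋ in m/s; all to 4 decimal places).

1 0.3660 0.1878 0.2779
2 0.7210 0.1102 -0.7567

phase 1: p=0.1093, T=0.366, ωT=1.111322, cosh=1.683749, sinh=1.354625; start (x,ẋ)=(0.117500, 0.145000) → end (x,ẋ)=(0.187795, 0.277872)
phase 2: p=0.4951, T=0.355, ωT=1.077922, cosh=1.639434, sinh=1.299132; start (x,ẋ)=(0.187795, 0.277872) → end (x,ẋ)=(0.110182, -0.756668)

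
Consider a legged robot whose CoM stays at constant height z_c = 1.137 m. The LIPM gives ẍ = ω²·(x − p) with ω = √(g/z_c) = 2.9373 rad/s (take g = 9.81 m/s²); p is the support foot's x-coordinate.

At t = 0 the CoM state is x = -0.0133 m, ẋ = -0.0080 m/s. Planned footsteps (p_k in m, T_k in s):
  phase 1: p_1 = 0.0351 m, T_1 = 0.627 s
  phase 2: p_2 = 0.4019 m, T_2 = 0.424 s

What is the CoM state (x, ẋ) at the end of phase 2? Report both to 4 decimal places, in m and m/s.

phase 1: p=0.0351, T=0.627, ωT=1.841687, cosh=3.232860, sinh=3.074310; start (x,ẋ)=(-0.013300, -0.008000) → end (x,ẋ)=(-0.129744, -0.462923)
phase 2: p=0.4019, T=0.424, ωT=1.245415, cosh=1.881099, sinh=1.593278; start (x,ẋ)=(-0.129744, -0.462923) → end (x,ẋ)=(-0.849277, -3.358862)

x = -0.8493, ẋ = -3.3589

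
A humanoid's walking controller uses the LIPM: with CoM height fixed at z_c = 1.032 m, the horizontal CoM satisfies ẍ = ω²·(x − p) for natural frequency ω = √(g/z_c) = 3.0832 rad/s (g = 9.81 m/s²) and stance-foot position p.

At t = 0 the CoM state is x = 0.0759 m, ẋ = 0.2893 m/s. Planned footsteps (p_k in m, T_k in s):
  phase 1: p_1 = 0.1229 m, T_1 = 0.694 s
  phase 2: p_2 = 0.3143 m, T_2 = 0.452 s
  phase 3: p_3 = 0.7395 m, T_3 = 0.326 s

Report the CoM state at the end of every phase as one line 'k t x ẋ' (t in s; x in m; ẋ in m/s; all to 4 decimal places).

phase 1: p=0.1229, T=0.694, ωT=2.139741, cosh=4.307460, sinh=4.189775; start (x,ẋ)=(0.075900, 0.289300) → end (x,ẋ)=(0.313580, 0.639006)
phase 2: p=0.3143, T=0.452, ωT=1.393606, cosh=2.138767, sinh=1.890588; start (x,ẋ)=(0.313580, 0.639006) → end (x,ẋ)=(0.704594, 1.362491)
phase 3: p=0.7395, T=0.326, ωT=1.005123, cosh=1.549122, sinh=1.183122; start (x,ẋ)=(0.704594, 1.362491) → end (x,ẋ)=(1.208257, 1.983333)

1 0.6940 0.3136 0.6390
2 1.1460 0.7046 1.3625
3 1.4720 1.2083 1.9833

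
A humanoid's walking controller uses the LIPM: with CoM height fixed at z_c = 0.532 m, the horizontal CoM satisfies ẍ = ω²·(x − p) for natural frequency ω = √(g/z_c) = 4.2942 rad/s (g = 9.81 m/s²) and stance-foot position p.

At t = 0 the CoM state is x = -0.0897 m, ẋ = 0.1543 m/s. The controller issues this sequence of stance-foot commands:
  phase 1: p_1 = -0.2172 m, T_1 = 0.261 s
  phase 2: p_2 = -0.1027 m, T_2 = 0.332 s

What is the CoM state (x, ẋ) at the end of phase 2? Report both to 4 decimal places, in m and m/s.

phase 1: p=-0.2172, T=0.261, ωT=1.120786, cosh=1.696644, sinh=1.370621; start (x,ẋ)=(-0.089700, 0.154300) → end (x,ẋ)=(0.048372, 1.012221)
phase 2: p=-0.1027, T=0.332, ωT=1.425674, cosh=2.200505, sinh=1.960158; start (x,ẋ)=(0.048372, 1.012221) → end (x,ẋ)=(0.691779, 3.499014)

x = 0.6918, ẋ = 3.4990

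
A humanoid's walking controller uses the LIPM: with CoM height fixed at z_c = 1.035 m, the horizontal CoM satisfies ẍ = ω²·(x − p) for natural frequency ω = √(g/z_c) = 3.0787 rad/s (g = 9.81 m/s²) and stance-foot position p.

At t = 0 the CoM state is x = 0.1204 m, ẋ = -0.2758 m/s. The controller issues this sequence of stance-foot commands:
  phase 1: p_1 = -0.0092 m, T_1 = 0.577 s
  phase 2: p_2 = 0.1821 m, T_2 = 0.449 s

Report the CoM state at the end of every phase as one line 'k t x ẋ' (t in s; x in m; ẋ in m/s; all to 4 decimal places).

phase 1: p=-0.0092, T=0.577, ωT=1.776410, cosh=3.038925, sinh=2.869681; start (x,ẋ)=(0.120400, -0.275800) → end (x,ẋ)=(0.127569, 0.306866)
phase 2: p=0.1821, T=0.449, ωT=1.382336, cosh=2.117595, sinh=1.866604; start (x,ẋ)=(0.127569, 0.306866) → end (x,ẋ)=(0.252678, 0.336445)

1 0.5770 0.1276 0.3069
2 1.0260 0.2527 0.3364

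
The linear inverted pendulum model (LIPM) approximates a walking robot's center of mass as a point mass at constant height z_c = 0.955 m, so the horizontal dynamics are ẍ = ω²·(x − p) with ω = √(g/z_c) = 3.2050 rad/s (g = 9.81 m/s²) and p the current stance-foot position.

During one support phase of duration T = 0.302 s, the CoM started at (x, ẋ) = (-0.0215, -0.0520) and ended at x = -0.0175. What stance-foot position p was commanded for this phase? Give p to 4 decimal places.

ωT = 3.2050·0.302 = 0.967910; cosh(ωT) = 1.506157, sinh(ωT) = 1.126280
x(T) = p + (x₀−p)·cosh(ωT) + (ẋ₀/ω)·sinh(ωT) ⇒ p·(1 − cosh) = x(T) − x₀·cosh − (ẋ₀/ω)·sinh
numerator   = -0.0175 − (-0.0215)·1.506157 − (-0.0520/3.2050)·1.126280 = 0.033156
denominator = 1 − 1.506157 = -0.506157
p = 0.033156 / -0.506157 = -0.0655

p = -0.0655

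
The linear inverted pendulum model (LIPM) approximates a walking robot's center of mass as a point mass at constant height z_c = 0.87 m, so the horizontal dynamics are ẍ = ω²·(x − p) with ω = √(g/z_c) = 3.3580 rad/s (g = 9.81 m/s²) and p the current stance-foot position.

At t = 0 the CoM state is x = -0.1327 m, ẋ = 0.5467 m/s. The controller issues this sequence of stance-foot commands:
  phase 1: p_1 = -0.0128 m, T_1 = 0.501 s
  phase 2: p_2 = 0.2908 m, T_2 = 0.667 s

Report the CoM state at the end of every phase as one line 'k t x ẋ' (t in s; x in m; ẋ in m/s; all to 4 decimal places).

phase 1: p=-0.0128, T=0.501, ωT=1.682358, cosh=2.782079, sinh=2.596144; start (x,ẋ)=(-0.132700, 0.546700) → end (x,ẋ)=(0.076295, 0.475692)
phase 2: p=0.2908, T=0.667, ωT=2.239786, cosh=4.748901, sinh=4.642420; start (x,ẋ)=(0.076295, 0.475692) → end (x,ẋ)=(-0.070223, -1.084963)

1 0.5010 0.0763 0.4757
2 1.1680 -0.0702 -1.0850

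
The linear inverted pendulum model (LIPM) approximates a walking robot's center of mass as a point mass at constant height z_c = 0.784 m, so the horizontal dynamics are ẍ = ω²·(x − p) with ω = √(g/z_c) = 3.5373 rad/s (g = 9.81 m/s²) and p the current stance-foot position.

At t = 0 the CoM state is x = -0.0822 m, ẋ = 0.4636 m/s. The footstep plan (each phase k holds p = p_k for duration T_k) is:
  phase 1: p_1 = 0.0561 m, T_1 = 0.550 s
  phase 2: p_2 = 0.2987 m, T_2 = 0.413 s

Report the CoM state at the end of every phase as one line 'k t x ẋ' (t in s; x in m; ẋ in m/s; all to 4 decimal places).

1 0.5500 0.0115 -0.0215
2 0.9630 -0.3659 -2.1200

phase 1: p=0.0561, T=0.550, ωT=1.945515, cosh=3.570074, sinh=3.427160; start (x,ẋ)=(-0.082200, 0.463600) → end (x,ẋ)=(0.011524, -0.021510)
phase 2: p=0.2987, T=0.413, ωT=1.460905, cosh=2.270942, sinh=2.038916; start (x,ẋ)=(0.011524, -0.021510) → end (x,ẋ)=(-0.365859, -2.120036)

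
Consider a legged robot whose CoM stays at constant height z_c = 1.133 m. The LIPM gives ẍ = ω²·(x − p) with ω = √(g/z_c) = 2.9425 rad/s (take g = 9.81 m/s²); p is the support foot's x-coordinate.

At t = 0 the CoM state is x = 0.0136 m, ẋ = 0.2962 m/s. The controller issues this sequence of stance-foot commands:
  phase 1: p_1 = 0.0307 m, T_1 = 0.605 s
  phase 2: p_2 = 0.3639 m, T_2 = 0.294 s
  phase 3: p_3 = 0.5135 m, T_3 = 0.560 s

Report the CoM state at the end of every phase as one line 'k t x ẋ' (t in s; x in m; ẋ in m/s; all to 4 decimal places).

1 0.6050 0.2686 0.7584
2 0.8990 0.4825 0.7863
3 1.4590 1.0984 1.8898

phase 1: p=0.0307, T=0.605, ωT=1.780212, cosh=3.049859, sinh=2.881257; start (x,ẋ)=(0.013600, 0.296200) → end (x,ẋ)=(0.268583, 0.758393)
phase 2: p=0.3639, T=0.294, ωT=0.865095, cosh=1.398122, sinh=0.977110; start (x,ẋ)=(0.268583, 0.758393) → end (x,ẋ)=(0.482473, 0.786274)
phase 3: p=0.5135, T=0.560, ωT=1.647800, cosh=2.694005, sinh=2.501532; start (x,ẋ)=(0.482473, 0.786274) → end (x,ẋ)=(1.098354, 1.889840)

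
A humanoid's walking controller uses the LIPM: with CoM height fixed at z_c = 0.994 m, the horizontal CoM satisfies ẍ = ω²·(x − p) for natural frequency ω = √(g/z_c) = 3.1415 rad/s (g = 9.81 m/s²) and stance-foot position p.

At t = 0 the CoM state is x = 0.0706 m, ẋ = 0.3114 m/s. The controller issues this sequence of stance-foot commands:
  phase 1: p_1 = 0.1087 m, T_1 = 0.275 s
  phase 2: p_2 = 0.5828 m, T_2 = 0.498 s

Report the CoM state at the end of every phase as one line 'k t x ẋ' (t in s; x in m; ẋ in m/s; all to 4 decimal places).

phase 1: p=0.1087, T=0.275, ωT=0.863913, cosh=1.396967, sinh=0.975457; start (x,ẋ)=(0.070600, 0.311400) → end (x,ẋ)=(0.152167, 0.318262)
phase 2: p=0.5828, T=0.498, ωT=1.564467, cosh=2.494663, sinh=2.285463; start (x,ẋ)=(0.152167, 0.318262) → end (x,ẋ)=(-0.259945, -2.297893)

1 0.2750 0.1522 0.3183
2 0.7730 -0.2599 -2.2979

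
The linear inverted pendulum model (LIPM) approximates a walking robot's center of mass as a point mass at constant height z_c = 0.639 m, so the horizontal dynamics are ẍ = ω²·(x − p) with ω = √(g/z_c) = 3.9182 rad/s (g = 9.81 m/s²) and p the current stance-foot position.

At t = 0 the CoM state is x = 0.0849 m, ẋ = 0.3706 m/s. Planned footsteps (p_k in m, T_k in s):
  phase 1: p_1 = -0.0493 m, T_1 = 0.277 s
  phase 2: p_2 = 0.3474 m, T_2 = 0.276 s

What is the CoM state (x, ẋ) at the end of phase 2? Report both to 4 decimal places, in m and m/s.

phase 1: p=-0.0493, T=0.277, ωT=1.085341, cosh=1.649118, sinh=1.311332; start (x,ẋ)=(0.084900, 0.370600) → end (x,ẋ)=(0.296043, 1.300691)
phase 2: p=0.3474, T=0.276, ωT=1.081423, cosh=1.643993, sinh=1.304880; start (x,ẋ)=(0.296043, 1.300691) → end (x,ẋ)=(0.696139, 1.875750)

x = 0.6961, ẋ = 1.8757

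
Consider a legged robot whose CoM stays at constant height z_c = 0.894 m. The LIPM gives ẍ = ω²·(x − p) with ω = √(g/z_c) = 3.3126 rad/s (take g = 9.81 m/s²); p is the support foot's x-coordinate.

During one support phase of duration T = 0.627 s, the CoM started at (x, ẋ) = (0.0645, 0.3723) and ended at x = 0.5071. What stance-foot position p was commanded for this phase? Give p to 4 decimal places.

ωT = 3.3126·0.627 = 2.077000; cosh(ωT) = 4.052899, sinh(ωT) = 3.927594
x(T) = p + (x₀−p)·cosh(ωT) + (ẋ₀/ω)·sinh(ωT) ⇒ p·(1 − cosh) = x(T) − x₀·cosh − (ẋ₀/ω)·sinh
numerator   = 0.5071 − (0.0645)·4.052899 − (0.3723/3.3126)·3.927594 = -0.195731
denominator = 1 − 4.052899 = -3.052899
p = -0.195731 / -3.052899 = 0.0641

p = 0.0641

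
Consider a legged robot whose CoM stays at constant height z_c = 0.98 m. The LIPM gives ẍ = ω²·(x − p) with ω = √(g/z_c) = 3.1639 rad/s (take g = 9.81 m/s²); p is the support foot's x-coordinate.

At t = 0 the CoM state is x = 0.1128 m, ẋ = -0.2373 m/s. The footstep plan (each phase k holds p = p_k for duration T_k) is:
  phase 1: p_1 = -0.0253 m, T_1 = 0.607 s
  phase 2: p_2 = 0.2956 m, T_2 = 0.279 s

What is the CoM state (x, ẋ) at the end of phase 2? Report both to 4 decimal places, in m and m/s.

phase 1: p=-0.0253, T=0.607, ωT=1.920487, cosh=3.485409, sinh=3.338874; start (x,ẋ)=(0.112800, -0.237300) → end (x,ẋ)=(0.205612, 0.631782)
phase 2: p=0.2956, T=0.279, ωT=0.882728, cosh=1.415569, sinh=1.001916; start (x,ẋ)=(0.205612, 0.631782) → end (x,ẋ)=(0.368282, 0.609071)

x = 0.3683, ẋ = 0.6091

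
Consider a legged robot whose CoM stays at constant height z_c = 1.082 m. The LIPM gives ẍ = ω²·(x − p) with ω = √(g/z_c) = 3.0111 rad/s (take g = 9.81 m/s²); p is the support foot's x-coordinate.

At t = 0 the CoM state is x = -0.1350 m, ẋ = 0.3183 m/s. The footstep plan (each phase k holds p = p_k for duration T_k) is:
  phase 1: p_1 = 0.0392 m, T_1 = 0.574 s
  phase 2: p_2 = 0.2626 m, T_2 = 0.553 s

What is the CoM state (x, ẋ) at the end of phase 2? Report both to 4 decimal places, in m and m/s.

x = -1.3732, ẋ = -4.7701

phase 1: p=0.0392, T=0.574, ωT=1.728371, cosh=2.904524, sinh=2.726951; start (x,ẋ)=(-0.135000, 0.318300) → end (x,ẋ)=(-0.178505, -0.505867)
phase 2: p=0.2626, T=0.553, ωT=1.665138, cosh=2.737784, sinh=2.548620; start (x,ẋ)=(-0.178505, -0.505867) → end (x,ẋ)=(-1.373221, -4.770063)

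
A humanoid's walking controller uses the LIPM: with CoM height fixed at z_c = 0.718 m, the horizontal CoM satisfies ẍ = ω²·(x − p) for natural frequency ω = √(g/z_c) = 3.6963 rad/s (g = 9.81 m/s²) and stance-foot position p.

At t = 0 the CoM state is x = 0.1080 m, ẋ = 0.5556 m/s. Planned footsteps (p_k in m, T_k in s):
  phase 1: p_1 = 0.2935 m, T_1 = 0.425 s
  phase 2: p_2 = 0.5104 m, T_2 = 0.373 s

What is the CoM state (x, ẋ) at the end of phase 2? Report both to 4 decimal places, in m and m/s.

x = -0.2923, ẋ = -2.6999

phase 1: p=0.2935, T=0.425, ωT=1.570928, cosh=2.509480, sinh=2.301628; start (x,ẋ)=(0.108000, 0.555600) → end (x,ẋ)=(0.173955, -0.183875)
phase 2: p=0.5104, T=0.373, ωT=1.378720, cosh=2.110859, sinh=1.858958; start (x,ẋ)=(0.173955, -0.183875) → end (x,ẋ)=(-0.292264, -2.699939)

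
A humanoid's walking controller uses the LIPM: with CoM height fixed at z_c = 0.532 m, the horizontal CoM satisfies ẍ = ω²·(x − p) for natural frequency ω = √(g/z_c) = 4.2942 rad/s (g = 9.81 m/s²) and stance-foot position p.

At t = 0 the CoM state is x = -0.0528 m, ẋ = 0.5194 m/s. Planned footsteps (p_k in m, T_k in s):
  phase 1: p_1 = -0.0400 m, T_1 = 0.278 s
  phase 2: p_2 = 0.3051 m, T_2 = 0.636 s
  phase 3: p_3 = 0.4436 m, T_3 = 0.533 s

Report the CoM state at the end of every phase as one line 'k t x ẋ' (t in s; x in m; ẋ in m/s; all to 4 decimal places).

1 0.2780 0.1182 0.8533
2 0.9140 0.3828 0.4415
3 1.4470 0.6425 0.9252

phase 1: p=-0.0400, T=0.278, ωT=1.193788, cosh=1.801313, sinh=1.498242; start (x,ẋ)=(-0.052800, 0.519400) → end (x,ẋ)=(0.118161, 0.853250)
phase 2: p=0.3051, T=0.636, ωT=2.731111, cosh=7.707541, sinh=7.642394; start (x,ẋ)=(0.118161, 0.853250) → end (x,ẋ)=(0.382793, 0.441511)
phase 3: p=0.4436, T=0.533, ωT=2.288809, cosh=4.982283, sinh=4.880896; start (x,ẋ)=(0.382793, 0.441511) → end (x,ẋ)=(0.642474, 0.925241)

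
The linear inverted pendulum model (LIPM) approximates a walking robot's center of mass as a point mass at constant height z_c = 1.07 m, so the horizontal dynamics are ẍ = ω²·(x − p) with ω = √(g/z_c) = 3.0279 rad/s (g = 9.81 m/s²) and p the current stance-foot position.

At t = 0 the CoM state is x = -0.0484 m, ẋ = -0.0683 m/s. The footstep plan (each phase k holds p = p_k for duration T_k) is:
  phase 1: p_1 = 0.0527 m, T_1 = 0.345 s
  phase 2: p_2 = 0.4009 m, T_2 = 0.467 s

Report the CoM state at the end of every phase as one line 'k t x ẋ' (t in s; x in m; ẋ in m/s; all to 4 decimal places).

1 0.3450 -0.1369 -0.4903
2 0.8120 -1.0835 -4.2179

phase 1: p=0.0527, T=0.345, ωT=1.044625, cosh=1.597079, sinh=1.245255; start (x,ẋ)=(-0.048400, -0.068300) → end (x,ẋ)=(-0.136854, -0.490279)
phase 2: p=0.4009, T=0.467, ωT=1.414029, cosh=2.177827, sinh=1.934665; start (x,ẋ)=(-0.136854, -0.490279) → end (x,ẋ)=(-1.083496, -4.217890)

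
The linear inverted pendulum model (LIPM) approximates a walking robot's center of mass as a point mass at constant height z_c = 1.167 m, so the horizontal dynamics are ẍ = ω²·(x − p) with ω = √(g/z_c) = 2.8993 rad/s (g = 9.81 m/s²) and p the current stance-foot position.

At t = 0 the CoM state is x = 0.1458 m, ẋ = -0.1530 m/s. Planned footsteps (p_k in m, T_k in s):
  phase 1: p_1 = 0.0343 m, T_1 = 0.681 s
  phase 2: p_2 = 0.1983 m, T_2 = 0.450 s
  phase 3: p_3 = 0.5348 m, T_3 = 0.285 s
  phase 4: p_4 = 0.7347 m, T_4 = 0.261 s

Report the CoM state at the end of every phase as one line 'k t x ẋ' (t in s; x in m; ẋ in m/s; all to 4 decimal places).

phase 1: p=0.0343, T=0.681, ωT=1.974423, cosh=3.670653, sinh=3.531812; start (x,ẋ)=(0.145800, -0.153000) → end (x,ẋ)=(0.257199, 0.580126)
phase 2: p=0.1983, T=0.450, ωT=1.304685, cosh=1.978893, sinh=1.707635; start (x,ẋ)=(0.257199, 0.580126) → end (x,ẋ)=(0.656539, 1.439614)
phase 3: p=0.5348, T=0.285, ωT=0.826300, cosh=1.361258, sinh=0.923592; start (x,ẋ)=(0.656539, 1.439614) → end (x,ẋ)=(1.159117, 2.285675)
phase 4: p=0.7347, T=0.261, ωT=0.756717, cosh=1.300236, sinh=0.831032; start (x,ẋ)=(1.159117, 2.285675) → end (x,ẋ)=(1.941690, 3.994513)

1 0.6810 0.2572 0.5801
2 1.1310 0.6565 1.4396
3 1.4160 1.1591 2.2857
4 1.6770 1.9417 3.9945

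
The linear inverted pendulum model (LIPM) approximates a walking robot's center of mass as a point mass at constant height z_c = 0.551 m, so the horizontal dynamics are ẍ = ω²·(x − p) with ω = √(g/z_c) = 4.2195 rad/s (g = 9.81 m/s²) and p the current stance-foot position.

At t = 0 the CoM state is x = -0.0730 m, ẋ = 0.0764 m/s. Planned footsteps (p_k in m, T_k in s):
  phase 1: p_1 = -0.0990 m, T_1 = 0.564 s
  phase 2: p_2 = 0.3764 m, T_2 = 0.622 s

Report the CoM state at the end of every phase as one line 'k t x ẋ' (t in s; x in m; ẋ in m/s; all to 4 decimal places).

phase 1: p=-0.0990, T=0.564, ωT=2.379798, cosh=5.447645, sinh=5.355076; start (x,ẋ)=(-0.073000, 0.076400) → end (x,ẋ)=(0.139600, 1.003689)
phase 2: p=0.3764, T=0.622, ωT=2.624529, cosh=6.935274, sinh=6.862800; start (x,ẋ)=(0.139600, 1.003689) → end (x,ẋ)=(0.366576, 0.103703)

1 0.5640 0.1396 1.0037
2 1.1860 0.3666 0.1037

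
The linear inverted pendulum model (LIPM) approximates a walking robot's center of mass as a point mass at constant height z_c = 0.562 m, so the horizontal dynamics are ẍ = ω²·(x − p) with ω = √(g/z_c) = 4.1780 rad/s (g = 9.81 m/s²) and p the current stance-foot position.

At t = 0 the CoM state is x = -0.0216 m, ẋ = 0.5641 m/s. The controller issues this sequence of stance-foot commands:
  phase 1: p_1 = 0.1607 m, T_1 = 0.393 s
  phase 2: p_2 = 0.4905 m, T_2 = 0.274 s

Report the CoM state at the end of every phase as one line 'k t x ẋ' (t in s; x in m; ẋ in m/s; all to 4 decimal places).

phase 1: p=0.1607, T=0.393, ωT=1.641954, cosh=2.679427, sinh=2.485826; start (x,ẋ)=(-0.021600, 0.564100) → end (x,ẋ)=(0.007869, -0.381863)
phase 2: p=0.4905, T=0.274, ωT=1.144772, cosh=1.730011, sinh=1.411714; start (x,ẋ)=(0.007869, -0.381863) → end (x,ẋ)=(-0.473486, -3.507256)

1 0.3930 0.0079 -0.3819
2 0.6670 -0.4735 -3.5073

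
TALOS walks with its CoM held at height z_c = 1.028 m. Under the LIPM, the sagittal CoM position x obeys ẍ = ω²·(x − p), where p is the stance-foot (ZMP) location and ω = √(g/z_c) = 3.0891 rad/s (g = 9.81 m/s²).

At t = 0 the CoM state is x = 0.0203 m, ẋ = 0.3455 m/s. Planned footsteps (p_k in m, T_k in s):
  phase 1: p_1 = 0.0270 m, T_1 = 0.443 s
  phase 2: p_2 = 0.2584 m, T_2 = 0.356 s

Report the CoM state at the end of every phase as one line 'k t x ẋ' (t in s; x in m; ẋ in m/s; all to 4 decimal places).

1 0.4430 0.2185 0.6847
2 0.7990 0.4878 0.9776

phase 1: p=0.0270, T=0.443, ωT=1.368471, cosh=2.091918, sinh=1.837422; start (x,ẋ)=(0.020300, 0.345500) → end (x,ẋ)=(0.218490, 0.684728)
phase 2: p=0.2584, T=0.356, ωT=1.099720, cosh=1.668144, sinh=1.335180; start (x,ẋ)=(0.218490, 0.684728) → end (x,ẋ)=(0.487780, 0.977618)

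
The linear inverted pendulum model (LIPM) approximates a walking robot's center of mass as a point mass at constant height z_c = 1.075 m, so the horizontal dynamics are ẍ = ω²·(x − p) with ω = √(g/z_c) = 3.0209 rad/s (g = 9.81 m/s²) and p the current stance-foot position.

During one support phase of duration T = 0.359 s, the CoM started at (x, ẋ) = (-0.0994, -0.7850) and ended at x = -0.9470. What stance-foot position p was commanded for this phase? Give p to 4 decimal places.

p = 0.6833

ωT = 3.0209·0.359 = 1.084503; cosh(ωT) = 1.648020, sinh(ωT) = 1.309950
x(T) = p + (x₀−p)·cosh(ωT) + (ẋ₀/ω)·sinh(ωT) ⇒ p·(1 − cosh) = x(T) − x₀·cosh − (ẋ₀/ω)·sinh
numerator   = -0.9470 − (-0.0994)·1.648020 − (-0.7850/3.0209)·1.309950 = -0.442788
denominator = 1 − 1.648020 = -0.648020
p = -0.442788 / -0.648020 = 0.6833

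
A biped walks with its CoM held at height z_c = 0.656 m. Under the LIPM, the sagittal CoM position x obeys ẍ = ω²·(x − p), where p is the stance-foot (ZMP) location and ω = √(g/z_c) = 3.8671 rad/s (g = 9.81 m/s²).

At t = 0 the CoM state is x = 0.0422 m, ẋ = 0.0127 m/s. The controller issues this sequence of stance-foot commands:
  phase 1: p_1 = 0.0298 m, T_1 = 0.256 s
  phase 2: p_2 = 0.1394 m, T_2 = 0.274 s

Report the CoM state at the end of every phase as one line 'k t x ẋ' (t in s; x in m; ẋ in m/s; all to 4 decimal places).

phase 1: p=0.0298, T=0.256, ωT=0.989978, cosh=1.531380, sinh=1.159795; start (x,ẋ)=(0.042200, 0.012700) → end (x,ẋ)=(0.052598, 0.075063)
phase 2: p=0.1394, T=0.274, ωT=1.059585, cosh=1.615887, sinh=1.269288; start (x,ẋ)=(0.052598, 0.075063) → end (x,ẋ)=(0.023776, -0.304771)

1 0.2560 0.0526 0.0751
2 0.5300 0.0238 -0.3048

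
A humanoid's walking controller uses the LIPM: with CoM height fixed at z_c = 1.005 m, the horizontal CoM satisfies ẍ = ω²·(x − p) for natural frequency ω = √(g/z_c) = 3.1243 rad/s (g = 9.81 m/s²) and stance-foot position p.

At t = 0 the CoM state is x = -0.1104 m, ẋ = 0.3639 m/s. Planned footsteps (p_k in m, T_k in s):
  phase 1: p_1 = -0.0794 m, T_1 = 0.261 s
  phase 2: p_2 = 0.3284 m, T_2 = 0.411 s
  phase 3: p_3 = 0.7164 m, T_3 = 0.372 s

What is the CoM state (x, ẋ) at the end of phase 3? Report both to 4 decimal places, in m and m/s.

x = -1.2239, ẋ = -5.5551

phase 1: p=-0.0794, T=0.261, ωT=0.815442, cosh=1.351309, sinh=0.908866; start (x,ẋ)=(-0.110400, 0.363900) → end (x,ẋ)=(-0.015431, 0.403715)
phase 2: p=0.3284, T=0.411, ωT=1.284087, cosh=1.944137, sinh=1.667234; start (x,ẋ)=(-0.015431, 0.403715) → end (x,ẋ)=(-0.124619, -1.006119)
phase 3: p=0.7164, T=0.372, ωT=1.162240, cosh=1.754935, sinh=1.442150; start (x,ẋ)=(-0.124619, -1.006119) → end (x,ẋ)=(-1.223950, -5.555061)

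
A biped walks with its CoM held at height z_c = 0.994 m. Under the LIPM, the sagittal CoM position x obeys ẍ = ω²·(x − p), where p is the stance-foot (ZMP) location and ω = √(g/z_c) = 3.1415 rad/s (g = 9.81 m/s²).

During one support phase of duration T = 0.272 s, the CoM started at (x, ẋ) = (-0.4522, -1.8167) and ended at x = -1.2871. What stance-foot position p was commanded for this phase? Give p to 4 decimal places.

p = 0.2656

ωT = 3.1415·0.272 = 0.854488; cosh(ωT) = 1.387836, sinh(ωT) = 0.962335
x(T) = p + (x₀−p)·cosh(ωT) + (ẋ₀/ω)·sinh(ωT) ⇒ p·(1 − cosh) = x(T) − x₀·cosh − (ẋ₀/ω)·sinh
numerator   = -1.2871 − (-0.4522)·1.387836 − (-1.8167/3.1415)·0.962335 = -0.103011
denominator = 1 − 1.387836 = -0.387836
p = -0.103011 / -0.387836 = 0.2656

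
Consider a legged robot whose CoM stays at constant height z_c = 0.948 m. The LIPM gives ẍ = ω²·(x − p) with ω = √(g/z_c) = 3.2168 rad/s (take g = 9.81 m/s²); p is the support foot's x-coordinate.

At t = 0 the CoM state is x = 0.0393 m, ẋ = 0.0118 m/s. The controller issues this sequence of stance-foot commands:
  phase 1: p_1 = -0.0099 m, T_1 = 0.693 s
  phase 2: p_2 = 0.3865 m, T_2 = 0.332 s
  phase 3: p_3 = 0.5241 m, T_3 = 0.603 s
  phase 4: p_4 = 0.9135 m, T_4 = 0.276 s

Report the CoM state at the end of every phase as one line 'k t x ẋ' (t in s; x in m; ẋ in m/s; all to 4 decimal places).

1 0.6930 0.2382 0.7823
2 1.0250 0.4573 0.6605
3 1.6280 0.9863 1.6126
4 1.9040 1.5228 2.5274

phase 1: p=-0.0099, T=0.693, ωT=2.229242, cosh=4.700217, sinh=4.592607; start (x,ẋ)=(0.039300, 0.011800) → end (x,ẋ)=(0.238197, 0.782319)
phase 2: p=0.3865, T=0.332, ωT=1.067978, cosh=1.626596, sinh=1.282893; start (x,ẋ)=(0.238197, 0.782319) → end (x,ẋ)=(0.457268, 0.660500)
phase 3: p=0.5241, T=0.603, ωT=1.939730, cosh=3.550309, sinh=3.406566; start (x,ẋ)=(0.457268, 0.660500) → end (x,ẋ)=(0.986291, 1.612622)
phase 4: p=0.9135, T=0.276, ωT=0.887837, cosh=1.420706, sinh=1.009161; start (x,ẋ)=(0.986291, 1.612622) → end (x,ẋ)=(1.522820, 2.527363)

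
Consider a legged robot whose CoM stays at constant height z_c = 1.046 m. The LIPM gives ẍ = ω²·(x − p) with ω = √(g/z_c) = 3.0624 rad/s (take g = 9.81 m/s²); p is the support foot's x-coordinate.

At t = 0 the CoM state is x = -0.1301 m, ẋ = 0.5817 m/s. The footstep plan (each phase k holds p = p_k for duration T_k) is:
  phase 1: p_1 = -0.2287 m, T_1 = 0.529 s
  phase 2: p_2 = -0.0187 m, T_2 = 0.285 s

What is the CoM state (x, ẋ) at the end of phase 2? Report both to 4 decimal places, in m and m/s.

phase 1: p=-0.2287, T=0.529, ωT=1.620010, cosh=2.625518, sinh=2.427621; start (x,ẋ)=(-0.130100, 0.581700) → end (x,ẋ)=(0.491300, 2.260290)
phase 2: p=-0.0187, T=0.285, ωT=0.872784, cosh=1.405676, sinh=0.987889; start (x,ẋ)=(0.491300, 2.260290) → end (x,ẋ)=(1.427335, 4.720146)

x = 1.4273, ẋ = 4.7201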